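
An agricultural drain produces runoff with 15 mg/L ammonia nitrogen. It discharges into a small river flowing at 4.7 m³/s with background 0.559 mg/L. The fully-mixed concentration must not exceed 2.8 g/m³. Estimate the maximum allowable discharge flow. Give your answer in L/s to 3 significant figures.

863 L/s

Mass balance at complete mixing: C_std·(Q_w + Q_r) = Q_w·C_e + Q_r·C_b.
Rearranging, Q_w = Q_r·(C_std − C_b)/(C_e − C_std) = 4.7·(2.8 − 0.559) / (15 − 2.8) = 0.8633 m³/s.
= 863.3 L/s.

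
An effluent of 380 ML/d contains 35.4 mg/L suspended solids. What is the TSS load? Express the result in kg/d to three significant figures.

13500 kg/d

380 ML/d = 4.398 m³/s.
Mass flux = Q·C = 4.398 m³/s × 35.4 g/m³ = 155.7 g/s.
= 155.7 g/s × 86.4 = 1.345e+04 kg/d.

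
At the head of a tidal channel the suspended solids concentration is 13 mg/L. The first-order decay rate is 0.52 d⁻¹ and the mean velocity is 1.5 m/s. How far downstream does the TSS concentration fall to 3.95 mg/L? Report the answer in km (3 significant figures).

From C = C₀·e^(−kt), t = ln(C₀/C)/k = ln(13/3.95)/0.52 = 1.191/0.52 = 2.291 d.
Distance = v·t = 1.5 m/s × 1.979e+05 s = 2.969e+05 m = 296.9 km.

297 km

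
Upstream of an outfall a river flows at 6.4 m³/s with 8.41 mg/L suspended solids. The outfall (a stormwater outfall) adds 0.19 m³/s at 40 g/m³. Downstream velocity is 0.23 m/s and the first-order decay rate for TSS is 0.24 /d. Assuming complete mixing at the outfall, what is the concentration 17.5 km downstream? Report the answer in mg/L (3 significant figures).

7.55 mg/L

After complete mixing, C₀ = (0.19·40 + 6.4·8.41) / 6.59 = 9.321 mg/L.
Travel time t = 1.75e+04 m / 0.23 m/s = 7.609e+04 s = 0.8806 d.
C = 9.321·exp(−0.24·0.8806) = 9.321·0.8095 = 7.545 mg/L.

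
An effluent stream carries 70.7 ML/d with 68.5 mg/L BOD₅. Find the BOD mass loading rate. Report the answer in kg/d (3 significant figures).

70.7 ML/d = 0.8183 m³/s.
Mass flux = Q·C = 0.8183 m³/s × 68.5 g/m³ = 56.05 g/s.
= 56.05 g/s × 86.4 = 4843 kg/d.

4840 kg/d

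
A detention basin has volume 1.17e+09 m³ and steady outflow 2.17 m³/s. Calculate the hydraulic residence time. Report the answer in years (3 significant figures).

17.1 yr

Q = 2.17 m³/s × 3.156e+07 s/yr = 6.848e+07 m³/yr.
Hydraulic residence time τ = V/Q = 1.17e+09/6.848e+07 = 17.09 yr.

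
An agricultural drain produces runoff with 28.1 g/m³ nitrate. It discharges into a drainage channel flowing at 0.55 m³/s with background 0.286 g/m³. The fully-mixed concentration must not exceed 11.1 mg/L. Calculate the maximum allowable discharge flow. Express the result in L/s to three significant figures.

350 L/s

Mass balance at complete mixing: C_std·(Q_w + Q_r) = Q_w·C_e + Q_r·C_b.
Rearranging, Q_w = Q_r·(C_std − C_b)/(C_e − C_std) = 0.55·(11.1 − 0.286) / (28.1 − 11.1) = 0.3499 m³/s.
= 349.9 L/s.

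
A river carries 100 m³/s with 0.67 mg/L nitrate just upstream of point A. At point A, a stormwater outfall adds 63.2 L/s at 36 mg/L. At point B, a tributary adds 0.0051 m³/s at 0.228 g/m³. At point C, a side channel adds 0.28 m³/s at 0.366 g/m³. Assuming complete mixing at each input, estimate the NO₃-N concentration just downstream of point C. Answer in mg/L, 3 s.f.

0.691 mg/L

63.2 L/s = 0.0632 m³/s.
After input A: C = (100·0.67 + 0.0632·36) / 100.1 = 0.6923 mg/L.
After input B: C = (100.1·0.6923 + 0.0051·0.228) / 100.1 = 0.6923 mg/L.
After input C: C = (100.1·0.6923 + 0.28·0.366) / 100.3 = 0.6914 mg/L.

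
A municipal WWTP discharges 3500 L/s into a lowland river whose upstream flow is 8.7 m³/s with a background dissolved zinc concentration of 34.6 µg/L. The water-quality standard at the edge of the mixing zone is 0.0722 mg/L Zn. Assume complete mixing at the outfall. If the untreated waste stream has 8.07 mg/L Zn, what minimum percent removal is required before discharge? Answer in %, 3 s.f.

97.9 %

3500 L/s = 3.5 m³/s.
34.6 µg/L = 0.0346 mg/L.
Mass balance: 0.0722·12.2 = 3.5·Cₑ + 8.7·0.0346.
Cₑ = (0.8808 − 0.301) / 3.5 = 0.1657 mg/L.
Required removal = 1 − 0.1657/8.07 = 97.95 %.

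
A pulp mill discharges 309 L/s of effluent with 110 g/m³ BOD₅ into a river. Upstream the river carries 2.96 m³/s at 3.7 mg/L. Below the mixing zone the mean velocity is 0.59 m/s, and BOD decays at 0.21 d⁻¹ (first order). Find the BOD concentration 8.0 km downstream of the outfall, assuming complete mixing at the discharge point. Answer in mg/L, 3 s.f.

13.3 mg/L

309 L/s = 0.309 m³/s.
After complete mixing, C₀ = (0.309·110 + 2.96·3.7) / 3.269 = 13.75 mg/L.
Travel time t = 8000 m / 0.59 m/s = 1.356e+04 s = 0.1569 d.
C = 13.75·exp(−0.21·0.1569) = 13.75·0.9676 = 13.3 mg/L.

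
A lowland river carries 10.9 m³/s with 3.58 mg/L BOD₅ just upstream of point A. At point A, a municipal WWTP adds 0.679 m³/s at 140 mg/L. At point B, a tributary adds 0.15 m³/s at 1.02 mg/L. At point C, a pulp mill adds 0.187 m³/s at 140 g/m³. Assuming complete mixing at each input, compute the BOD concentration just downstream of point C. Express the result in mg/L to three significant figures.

13.5 mg/L

After input A: C = (10.9·3.58 + 0.679·140) / 11.58 = 11.58 mg/L.
After input B: C = (11.58·11.58 + 0.15·1.02) / 11.73 = 11.44 mg/L.
After input C: C = (11.73·11.44 + 0.187·140) / 11.92 = 13.46 mg/L.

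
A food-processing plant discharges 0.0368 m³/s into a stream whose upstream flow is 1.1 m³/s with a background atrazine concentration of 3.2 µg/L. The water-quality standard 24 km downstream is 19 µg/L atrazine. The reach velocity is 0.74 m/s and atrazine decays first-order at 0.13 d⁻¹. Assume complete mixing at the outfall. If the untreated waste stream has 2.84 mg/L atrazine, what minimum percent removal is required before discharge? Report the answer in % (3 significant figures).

3.2 µg/L = 0.0032 mg/L.
19 µg/L = 0.019 mg/L.
Travel time to the compliance point: t = 2.4e+04/0.74 = 3.243e+04 s = 0.3754 d; decay factor exp(−0.13·0.3754) = 0.9524.
So the concentration just after mixing may be at most 0.019/0.9524 = 0.01995 mg/L.
Mass balance: 0.01995·1.137 = 0.0368·Cₑ + 1.1·0.0032.
Cₑ = (0.02268 − 0.00352) / 0.0368 = 0.5206 mg/L.
Required removal = 1 − 0.5206/2.84 = 81.67 %.

81.7 %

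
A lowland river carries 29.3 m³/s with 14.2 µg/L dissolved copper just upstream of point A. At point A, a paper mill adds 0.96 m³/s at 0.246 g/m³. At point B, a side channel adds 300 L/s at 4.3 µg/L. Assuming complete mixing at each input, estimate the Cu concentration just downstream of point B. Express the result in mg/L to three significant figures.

14.2 µg/L = 0.0142 mg/L.
After input A: C = (29.3·0.0142 + 0.96·0.246) / 30.26 = 0.02155 mg/L.
300 L/s = 0.3 m³/s.
4.3 µg/L = 0.0043 mg/L.
After input B: C = (30.26·0.02155 + 0.3·0.0043) / 30.56 = 0.02138 mg/L.

0.0214 mg/L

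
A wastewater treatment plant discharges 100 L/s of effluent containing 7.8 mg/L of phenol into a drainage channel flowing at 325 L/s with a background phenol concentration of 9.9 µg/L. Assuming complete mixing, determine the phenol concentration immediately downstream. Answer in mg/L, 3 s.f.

1.84 mg/L

100 L/s = 0.1 m³/s.
325 L/s = 0.325 m³/s.
9.9 µg/L = 0.0099 mg/L.
By mass balance at complete mixing, C = (0.1·7.8 + 0.325·0.0099) / (0.1 + 0.325) = 0.7832/0.425 = 1.843 mg/L.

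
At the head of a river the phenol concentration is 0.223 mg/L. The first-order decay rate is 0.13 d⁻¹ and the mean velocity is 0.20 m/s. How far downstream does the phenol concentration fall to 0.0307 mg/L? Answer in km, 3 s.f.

264 km

From C = C₀·e^(−kt), t = ln(C₀/C)/k = ln(0.223/0.0307)/0.13 = 1.983/0.13 = 15.25 d.
Distance = v·t = 0.20 m/s × 1.318e+06 s = 2.636e+05 m = 263.6 km.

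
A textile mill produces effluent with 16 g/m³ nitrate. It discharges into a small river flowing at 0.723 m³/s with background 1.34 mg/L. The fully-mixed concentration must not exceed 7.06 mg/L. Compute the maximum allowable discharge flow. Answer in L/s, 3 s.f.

463 L/s

Mass balance at complete mixing: C_std·(Q_w + Q_r) = Q_w·C_e + Q_r·C_b.
Rearranging, Q_w = Q_r·(C_std − C_b)/(C_e − C_std) = 0.723·(7.06 − 1.34) / (16 − 7.06) = 0.4626 m³/s.
= 462.6 L/s.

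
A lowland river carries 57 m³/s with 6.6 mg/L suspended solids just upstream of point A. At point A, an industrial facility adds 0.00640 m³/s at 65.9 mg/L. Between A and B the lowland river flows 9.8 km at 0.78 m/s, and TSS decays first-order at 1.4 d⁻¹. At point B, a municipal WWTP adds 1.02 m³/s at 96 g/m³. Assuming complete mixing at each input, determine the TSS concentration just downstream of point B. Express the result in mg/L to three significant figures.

After input A: C = (57·6.6 + 0.0064·65.9) / 57.01 = 6.607 mg/L.
Over the 9.8 km reach to input B (t = 1.256e+04 s = 0.1454 d), decay gives C = 6.607·exp(−1.4·0.1454) = 5.39 mg/L.
After input B: C = (57.01·5.39 + 1.02·96) / 58.03 = 6.982 mg/L.

6.98 mg/L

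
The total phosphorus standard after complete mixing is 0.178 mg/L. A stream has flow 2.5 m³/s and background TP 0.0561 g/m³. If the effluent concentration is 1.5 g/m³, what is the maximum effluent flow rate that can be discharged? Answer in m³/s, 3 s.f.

Mass balance at complete mixing: C_std·(Q_w + Q_r) = Q_w·C_e + Q_r·C_b.
Rearranging, Q_w = Q_r·(C_std − C_b)/(C_e − C_std) = 2.5·(0.178 − 0.0561) / (1.5 − 0.178) = 0.2305 m³/s.

0.231 m³/s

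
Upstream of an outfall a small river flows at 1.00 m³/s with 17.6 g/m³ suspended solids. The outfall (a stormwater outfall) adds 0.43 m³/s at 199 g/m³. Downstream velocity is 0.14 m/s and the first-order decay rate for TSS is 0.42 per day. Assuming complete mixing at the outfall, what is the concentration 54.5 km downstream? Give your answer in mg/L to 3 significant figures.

After complete mixing, C₀ = (0.43·199 + 1·17.6) / 1.43 = 72.15 mg/L.
Travel time t = 5.45e+04 m / 0.14 m/s = 3.893e+05 s = 4.506 d.
C = 72.15·exp(−0.42·4.506) = 72.15·0.1507 = 10.87 mg/L.

10.9 mg/L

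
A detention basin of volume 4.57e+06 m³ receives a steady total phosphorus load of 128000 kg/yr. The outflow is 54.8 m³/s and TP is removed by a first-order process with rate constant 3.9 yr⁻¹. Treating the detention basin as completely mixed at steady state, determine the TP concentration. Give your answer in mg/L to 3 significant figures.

0.0733 mg/L

Outflow Q = 54.8 m³/s × 3.156e+07 s/yr = 1.729e+09 m³/yr.
Steady-state CSTR mass balance: W = Q·C + k·V·C, so C = W/(Q + kV).
Q + kV = 1.729e+09 + 3.9·4.57e+06 = 1.747e+09 m³/yr.
C = 128000/1.747e+09 = 7.326e-05 kg/m³ = 0.07326 mg/L.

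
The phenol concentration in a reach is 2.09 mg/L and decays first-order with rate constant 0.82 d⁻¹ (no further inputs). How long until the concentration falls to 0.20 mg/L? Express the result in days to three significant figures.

t = ln(C₀/C)/k = ln(2.09/0.20)/0.82 = 2.347/0.82 = 2.862 d.

2.86 d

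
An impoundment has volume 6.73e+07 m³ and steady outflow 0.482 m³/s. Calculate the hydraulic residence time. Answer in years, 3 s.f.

Q = 0.482 m³/s × 3.156e+07 s/yr = 1.521e+07 m³/yr.
Hydraulic residence time τ = V/Q = 6.73e+07/1.521e+07 = 4.424 yr.

4.42 yr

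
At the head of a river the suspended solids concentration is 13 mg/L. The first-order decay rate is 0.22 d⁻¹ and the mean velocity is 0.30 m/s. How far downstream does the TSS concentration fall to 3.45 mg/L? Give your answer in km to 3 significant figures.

From C = C₀·e^(−kt), t = ln(C₀/C)/k = ln(13/3.45)/0.22 = 1.327/0.22 = 6.03 d.
Distance = v·t = 0.30 m/s × 5.21e+05 s = 1.563e+05 m = 156.3 km.

156 km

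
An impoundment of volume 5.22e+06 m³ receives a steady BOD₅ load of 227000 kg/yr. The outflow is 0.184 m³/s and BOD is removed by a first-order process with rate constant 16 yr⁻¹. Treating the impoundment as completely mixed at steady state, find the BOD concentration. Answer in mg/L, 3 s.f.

Outflow Q = 0.184 m³/s × 3.156e+07 s/yr = 5.807e+06 m³/yr.
Steady-state CSTR mass balance: W = Q·C + k·V·C, so C = W/(Q + kV).
Q + kV = 5.807e+06 + 16·5.22e+06 = 8.933e+07 m³/yr.
C = 227000/8.933e+07 = 0.002541 kg/m³ = 2.541 mg/L.

2.54 mg/L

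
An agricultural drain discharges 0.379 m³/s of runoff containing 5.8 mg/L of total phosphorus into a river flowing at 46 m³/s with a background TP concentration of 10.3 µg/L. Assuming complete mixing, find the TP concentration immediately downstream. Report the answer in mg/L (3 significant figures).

0.0576 mg/L

10.3 µg/L = 0.0103 mg/L.
Flow-weighted mixing gives C = (0.379·5.8 + 46·0.0103) / (0.379 + 46) = 2.672/46.38 = 0.05761 mg/L.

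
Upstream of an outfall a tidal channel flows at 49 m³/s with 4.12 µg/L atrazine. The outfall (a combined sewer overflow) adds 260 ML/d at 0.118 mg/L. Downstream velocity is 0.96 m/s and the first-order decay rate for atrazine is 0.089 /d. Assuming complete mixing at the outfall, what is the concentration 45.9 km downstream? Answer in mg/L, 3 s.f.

260 ML/d = 3.009 m³/s.
4.12 µg/L = 0.00412 mg/L.
After complete mixing, C₀ = (3.009·0.118 + 49·0.00412) / 52.01 = 0.01071 mg/L.
Travel time t = 4.59e+04 m / 0.96 m/s = 4.781e+04 s = 0.5534 d.
C = 0.01071·exp(−0.089·0.5534) = 0.01071·0.9519 = 0.01019 mg/L.

0.0102 mg/L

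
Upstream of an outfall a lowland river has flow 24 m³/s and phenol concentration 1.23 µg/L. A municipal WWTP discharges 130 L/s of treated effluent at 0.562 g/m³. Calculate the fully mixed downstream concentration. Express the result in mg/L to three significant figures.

130 L/s = 0.13 m³/s.
1.23 µg/L = 0.00123 mg/L.
By mass balance at complete mixing, C = (0.13·0.562 + 24·0.00123) / (0.13 + 24) = 0.1026/24.13 = 0.004251 mg/L.

0.00425 mg/L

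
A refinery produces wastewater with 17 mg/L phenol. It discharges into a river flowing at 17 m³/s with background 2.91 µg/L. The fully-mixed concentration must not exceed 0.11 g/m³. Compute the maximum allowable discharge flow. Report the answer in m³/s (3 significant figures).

0.108 m³/s

2.91 µg/L = 0.00291 mg/L.
Mass balance at complete mixing: C_std·(Q_w + Q_r) = Q_w·C_e + Q_r·C_b.
Rearranging, Q_w = Q_r·(C_std − C_b)/(C_e − C_std) = 17·(0.11 − 0.00291) / (17 − 0.11) = 0.1078 m³/s.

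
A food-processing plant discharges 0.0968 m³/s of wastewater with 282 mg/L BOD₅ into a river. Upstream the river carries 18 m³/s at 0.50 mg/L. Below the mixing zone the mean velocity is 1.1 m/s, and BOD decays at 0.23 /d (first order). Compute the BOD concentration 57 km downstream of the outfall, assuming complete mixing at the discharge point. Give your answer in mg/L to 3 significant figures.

After complete mixing, C₀ = (0.0968·282 + 18·0.5) / 18.1 = 2.006 mg/L.
Travel time t = 5.7e+04 m / 1.1 m/s = 5.182e+04 s = 0.5997 d.
C = 2.006·exp(−0.23·0.5997) = 2.006·0.8711 = 1.747 mg/L.

1.75 mg/L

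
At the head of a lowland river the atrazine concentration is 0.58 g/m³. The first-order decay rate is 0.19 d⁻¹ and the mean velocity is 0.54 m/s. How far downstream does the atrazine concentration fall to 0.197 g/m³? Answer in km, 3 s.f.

From C = C₀·e^(−kt), t = ln(C₀/C)/k = ln(0.58/0.197)/0.19 = 1.08/0.19 = 5.683 d.
Distance = v·t = 0.54 m/s × 4.91e+05 s = 2.652e+05 m = 265.2 km.

265 km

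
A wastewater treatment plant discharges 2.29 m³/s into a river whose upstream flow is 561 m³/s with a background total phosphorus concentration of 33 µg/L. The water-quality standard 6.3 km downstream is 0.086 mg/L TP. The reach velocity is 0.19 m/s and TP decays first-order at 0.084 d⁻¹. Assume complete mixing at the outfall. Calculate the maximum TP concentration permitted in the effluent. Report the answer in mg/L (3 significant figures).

13.8 mg/L

33 µg/L = 0.033 mg/L.
Travel time to the compliance point: t = 6300/0.19 = 3.316e+04 s = 0.3838 d; decay factor exp(−0.084·0.3838) = 0.9683.
So the concentration just after mixing may be at most 0.086/0.9683 = 0.08882 mg/L.
Mass balance: 0.08882·563.3 = 2.29·Cₑ + 561·0.033.
Cₑ = (50.03 − 18.51) / 2.29 = 13.76 mg/L.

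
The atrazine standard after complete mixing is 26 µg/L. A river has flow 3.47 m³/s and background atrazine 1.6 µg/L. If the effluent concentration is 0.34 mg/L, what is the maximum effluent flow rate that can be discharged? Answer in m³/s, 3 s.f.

1.6 µg/L = 0.0016 mg/L.
26 µg/L = 0.026 mg/L.
Mass balance at complete mixing: C_std·(Q_w + Q_r) = Q_w·C_e + Q_r·C_b.
Rearranging, Q_w = Q_r·(C_std − C_b)/(C_e − C_std) = 3.47·(0.026 − 0.0016) / (0.34 − 0.026) = 0.2696 m³/s.

0.270 m³/s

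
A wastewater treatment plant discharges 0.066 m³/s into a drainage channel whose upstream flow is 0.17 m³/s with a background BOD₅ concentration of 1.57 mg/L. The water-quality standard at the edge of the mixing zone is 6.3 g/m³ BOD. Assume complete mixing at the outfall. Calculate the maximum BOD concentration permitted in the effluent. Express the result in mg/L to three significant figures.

18.5 mg/L

Mass balance: 6.3·0.236 = 0.066·Cₑ + 0.17·1.57.
Cₑ = (1.487 − 0.2669) / 0.066 = 18.48 mg/L.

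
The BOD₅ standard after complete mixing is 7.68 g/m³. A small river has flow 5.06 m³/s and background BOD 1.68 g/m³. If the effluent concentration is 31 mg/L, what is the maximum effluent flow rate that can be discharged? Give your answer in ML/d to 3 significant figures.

Mass balance at complete mixing: C_std·(Q_w + Q_r) = Q_w·C_e + Q_r·C_b.
Rearranging, Q_w = Q_r·(C_std − C_b)/(C_e − C_std) = 5.06·(7.68 − 1.68) / (31 − 7.68) = 1.302 m³/s.
= 112.5 ML/d.

112 ML/d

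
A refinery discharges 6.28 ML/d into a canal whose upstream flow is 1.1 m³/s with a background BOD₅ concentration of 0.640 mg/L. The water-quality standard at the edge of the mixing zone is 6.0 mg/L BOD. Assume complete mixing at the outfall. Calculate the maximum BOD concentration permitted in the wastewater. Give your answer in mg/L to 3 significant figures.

6.28 ML/d = 0.07269 m³/s.
Mass balance: 6·1.173 = 0.07269·Cₑ + 1.1·0.64.
Cₑ = (7.036 − 0.704) / 0.07269 = 87.12 mg/L.

87.1 mg/L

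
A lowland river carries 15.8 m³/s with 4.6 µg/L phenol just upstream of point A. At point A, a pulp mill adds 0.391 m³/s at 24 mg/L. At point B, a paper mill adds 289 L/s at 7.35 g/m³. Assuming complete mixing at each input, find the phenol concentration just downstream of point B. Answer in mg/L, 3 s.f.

4.6 µg/L = 0.0046 mg/L.
After input A: C = (15.8·0.0046 + 0.391·24) / 16.19 = 0.5841 mg/L.
289 L/s = 0.289 m³/s.
After input B: C = (16.19·0.5841 + 0.289·7.35) / 16.48 = 0.7027 mg/L.

0.703 mg/L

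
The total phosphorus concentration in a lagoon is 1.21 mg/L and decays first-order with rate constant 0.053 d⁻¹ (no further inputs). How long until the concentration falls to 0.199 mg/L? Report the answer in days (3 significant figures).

34.1 d

t = ln(C₀/C)/k = ln(1.21/0.199)/0.053 = 1.805/0.053 = 34.06 d.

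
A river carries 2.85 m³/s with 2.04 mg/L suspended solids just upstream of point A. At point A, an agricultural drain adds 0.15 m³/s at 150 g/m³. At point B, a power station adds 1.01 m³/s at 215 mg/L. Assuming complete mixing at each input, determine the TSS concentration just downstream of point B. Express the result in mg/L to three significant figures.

After input A: C = (2.85·2.04 + 0.15·150) / 3 = 9.438 mg/L.
After input B: C = (3·9.438 + 1.01·215) / 4.01 = 61.21 mg/L.

61.2 mg/L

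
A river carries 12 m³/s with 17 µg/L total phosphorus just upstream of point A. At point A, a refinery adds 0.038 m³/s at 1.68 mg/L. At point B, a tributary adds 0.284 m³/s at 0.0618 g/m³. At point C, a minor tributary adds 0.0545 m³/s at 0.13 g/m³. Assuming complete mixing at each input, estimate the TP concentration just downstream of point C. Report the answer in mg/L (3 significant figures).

0.0236 mg/L

17 µg/L = 0.017 mg/L.
After input A: C = (12·0.017 + 0.038·1.68) / 12.04 = 0.02225 mg/L.
After input B: C = (12.04·0.02225 + 0.284·0.0618) / 12.32 = 0.02316 mg/L.
After input C: C = (12.32·0.02316 + 0.0545·0.13) / 12.38 = 0.02363 mg/L.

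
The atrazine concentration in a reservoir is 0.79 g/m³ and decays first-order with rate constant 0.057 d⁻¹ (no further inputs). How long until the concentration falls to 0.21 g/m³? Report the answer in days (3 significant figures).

23.2 d

t = ln(C₀/C)/k = ln(0.79/0.21)/0.057 = 1.325/0.057 = 23.24 d.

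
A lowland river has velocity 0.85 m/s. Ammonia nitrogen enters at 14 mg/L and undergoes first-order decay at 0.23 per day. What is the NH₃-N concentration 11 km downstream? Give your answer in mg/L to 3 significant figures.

Travel time t = 11 km / 0.85 m/s = 1.1e+04/0.85 = 1.294e+04 s = 0.1498 d.
First-order decay: C = 14·exp(−0.23·0.1498) = 14·0.9661 = 13.53 mg/L.

13.5 mg/L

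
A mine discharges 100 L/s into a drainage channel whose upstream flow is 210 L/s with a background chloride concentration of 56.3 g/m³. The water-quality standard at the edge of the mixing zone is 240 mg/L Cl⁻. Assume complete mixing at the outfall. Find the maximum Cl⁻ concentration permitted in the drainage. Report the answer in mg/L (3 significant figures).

626 mg/L

100 L/s = 0.1 m³/s.
210 L/s = 0.21 m³/s.
Mass balance: 240·0.31 = 0.1·Cₑ + 0.21·56.3.
Cₑ = (74.4 − 11.82) / 0.1 = 625.8 mg/L.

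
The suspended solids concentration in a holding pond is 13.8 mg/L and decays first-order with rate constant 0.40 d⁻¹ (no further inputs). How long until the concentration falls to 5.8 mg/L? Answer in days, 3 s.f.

2.17 d

t = ln(C₀/C)/k = ln(13.8/5.8)/0.40 = 0.8668/0.40 = 2.167 d.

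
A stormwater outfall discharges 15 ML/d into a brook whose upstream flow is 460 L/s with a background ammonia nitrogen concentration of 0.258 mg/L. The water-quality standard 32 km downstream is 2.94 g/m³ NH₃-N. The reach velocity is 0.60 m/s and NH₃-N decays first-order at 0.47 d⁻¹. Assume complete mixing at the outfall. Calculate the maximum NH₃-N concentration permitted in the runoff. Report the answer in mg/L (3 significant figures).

15 ML/d = 0.1736 m³/s.
460 L/s = 0.46 m³/s.
Travel time to the compliance point: t = 3.2e+04/0.60 = 5.333e+04 s = 0.6173 d; decay factor exp(−0.47·0.6173) = 0.7482.
So the concentration just after mixing may be at most 2.94/0.7482 = 3.93 mg/L.
Mass balance: 3.93·0.6336 = 0.1736·Cₑ + 0.46·0.258.
Cₑ = (2.49 − 0.1187) / 0.1736 = 13.66 mg/L.

13.7 mg/L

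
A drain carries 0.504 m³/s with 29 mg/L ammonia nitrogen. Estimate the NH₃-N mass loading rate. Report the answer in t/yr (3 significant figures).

Mass flux = Q·C = 0.504 m³/s × 29 g/m³ = 14.62 g/s.
= 14.62 g/s × 31.56 = 461.2 t/yr.

461 t/yr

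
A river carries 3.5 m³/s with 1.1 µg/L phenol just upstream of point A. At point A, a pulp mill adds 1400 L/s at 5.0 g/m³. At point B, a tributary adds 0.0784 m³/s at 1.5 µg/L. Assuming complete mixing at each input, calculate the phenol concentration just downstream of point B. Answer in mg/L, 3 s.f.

1.41 mg/L

1.1 µg/L = 0.0011 mg/L.
1400 L/s = 1.4 m³/s.
After input A: C = (3.5·0.0011 + 1.4·5) / 4.9 = 1.429 mg/L.
1.5 µg/L = 0.0015 mg/L.
After input B: C = (4.9·1.429 + 0.0784·0.0015) / 4.978 = 1.407 mg/L.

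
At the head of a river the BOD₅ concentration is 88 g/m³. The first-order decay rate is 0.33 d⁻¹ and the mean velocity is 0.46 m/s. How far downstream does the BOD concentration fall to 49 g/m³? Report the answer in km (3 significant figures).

From C = C₀·e^(−kt), t = ln(C₀/C)/k = ln(88/49)/0.33 = 0.5855/0.33 = 1.774 d.
Distance = v·t = 0.46 m/s × 1.533e+05 s = 7.052e+04 m = 70.52 km.

70.5 km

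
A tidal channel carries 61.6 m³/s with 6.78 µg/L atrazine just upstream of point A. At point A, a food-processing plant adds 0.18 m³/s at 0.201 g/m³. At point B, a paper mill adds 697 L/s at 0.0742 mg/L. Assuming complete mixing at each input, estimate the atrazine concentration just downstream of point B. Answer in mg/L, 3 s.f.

0.00809 mg/L

6.78 µg/L = 0.00678 mg/L.
After input A: C = (61.6·0.00678 + 0.18·0.201) / 61.78 = 0.007346 mg/L.
697 L/s = 0.697 m³/s.
After input B: C = (61.78·0.007346 + 0.697·0.0742) / 62.48 = 0.008092 mg/L.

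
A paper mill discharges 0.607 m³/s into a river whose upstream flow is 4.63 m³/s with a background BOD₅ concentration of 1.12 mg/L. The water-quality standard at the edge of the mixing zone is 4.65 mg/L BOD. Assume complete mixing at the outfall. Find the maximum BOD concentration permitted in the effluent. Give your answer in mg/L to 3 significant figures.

Mass balance: 4.65·5.237 = 0.607·Cₑ + 4.63·1.12.
Cₑ = (24.35 − 5.186) / 0.607 = 31.58 mg/L.

31.6 mg/L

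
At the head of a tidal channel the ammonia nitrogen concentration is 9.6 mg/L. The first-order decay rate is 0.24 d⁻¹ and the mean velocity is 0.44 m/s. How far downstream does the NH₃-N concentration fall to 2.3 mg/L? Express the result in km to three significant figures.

226 km

From C = C₀·e^(−kt), t = ln(C₀/C)/k = ln(9.6/2.3)/0.24 = 1.429/0.24 = 5.954 d.
Distance = v·t = 0.44 m/s × 5.144e+05 s = 2.263e+05 m = 226.3 km.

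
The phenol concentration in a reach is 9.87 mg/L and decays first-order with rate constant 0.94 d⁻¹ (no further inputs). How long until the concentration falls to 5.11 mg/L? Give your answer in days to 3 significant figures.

0.700 d

t = ln(C₀/C)/k = ln(9.87/5.11)/0.94 = 0.6583/0.94 = 0.7003 d.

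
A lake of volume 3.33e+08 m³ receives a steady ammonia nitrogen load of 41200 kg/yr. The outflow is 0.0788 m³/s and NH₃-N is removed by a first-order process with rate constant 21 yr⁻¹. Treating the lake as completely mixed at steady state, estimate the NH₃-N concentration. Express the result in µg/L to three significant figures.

5.89 µg/L

Outflow Q = 0.0788 m³/s × 3.156e+07 s/yr = 2.487e+06 m³/yr.
Steady-state CSTR mass balance: W = Q·C + k·V·C, so C = W/(Q + kV).
Q + kV = 2.487e+06 + 21·3.33e+08 = 6.995e+09 m³/yr.
C = 41200/6.995e+09 = 5.89e-06 kg/m³ = 0.00589 mg/L = 5.89 µg/L.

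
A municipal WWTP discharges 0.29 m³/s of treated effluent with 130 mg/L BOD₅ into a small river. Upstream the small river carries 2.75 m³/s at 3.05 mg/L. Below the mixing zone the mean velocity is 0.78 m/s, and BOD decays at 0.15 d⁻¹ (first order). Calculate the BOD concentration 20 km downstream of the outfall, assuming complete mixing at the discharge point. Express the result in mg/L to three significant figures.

After complete mixing, C₀ = (0.29·130 + 2.75·3.05) / 3.04 = 15.16 mg/L.
Travel time t = 2e+04 m / 0.78 m/s = 2.564e+04 s = 0.2968 d.
C = 15.16·exp(−0.15·0.2968) = 15.16·0.9565 = 14.5 mg/L.

14.5 mg/L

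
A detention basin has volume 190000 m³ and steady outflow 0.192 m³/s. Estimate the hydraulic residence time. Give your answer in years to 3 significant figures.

0.0314 yr

Q = 0.192 m³/s × 3.156e+07 s/yr = 6.059e+06 m³/yr.
Hydraulic residence time τ = V/Q = 190000/6.059e+06 = 0.03136 yr.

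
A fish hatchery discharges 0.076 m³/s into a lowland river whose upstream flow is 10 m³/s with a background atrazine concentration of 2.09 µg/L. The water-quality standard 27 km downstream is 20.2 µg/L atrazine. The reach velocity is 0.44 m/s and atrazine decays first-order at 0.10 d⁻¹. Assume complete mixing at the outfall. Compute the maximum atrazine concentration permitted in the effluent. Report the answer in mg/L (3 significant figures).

2.09 µg/L = 0.00209 mg/L.
20.2 µg/L = 0.0202 mg/L.
Travel time to the compliance point: t = 2.7e+04/0.44 = 6.136e+04 s = 0.7102 d; decay factor exp(−0.10·0.7102) = 0.9314.
So the concentration just after mixing may be at most 0.0202/0.9314 = 0.02169 mg/L.
Mass balance: 0.02169·10.08 = 0.076·Cₑ + 10·0.00209.
Cₑ = (0.2185 − 0.0209) / 0.076 = 2.6 mg/L.

2.60 mg/L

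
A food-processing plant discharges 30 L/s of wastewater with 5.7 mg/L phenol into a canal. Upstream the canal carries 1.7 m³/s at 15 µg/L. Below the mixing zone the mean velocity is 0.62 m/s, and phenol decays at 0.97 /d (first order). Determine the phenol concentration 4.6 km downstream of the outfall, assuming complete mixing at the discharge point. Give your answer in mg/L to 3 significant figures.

0.105 mg/L

30 L/s = 0.03 m³/s.
15 µg/L = 0.015 mg/L.
After complete mixing, C₀ = (0.03·5.7 + 1.7·0.015) / 1.73 = 0.1136 mg/L.
Travel time t = 4600 m / 0.62 m/s = 7419 s = 0.08587 d.
C = 0.1136·exp(−0.97·0.08587) = 0.1136·0.9201 = 0.1045 mg/L.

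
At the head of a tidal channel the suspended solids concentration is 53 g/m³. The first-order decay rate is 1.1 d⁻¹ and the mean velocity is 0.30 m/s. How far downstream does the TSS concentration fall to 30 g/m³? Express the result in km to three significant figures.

From C = C₀·e^(−kt), t = ln(C₀/C)/k = ln(53/30)/1.1 = 0.5691/1.1 = 0.5174 d.
Distance = v·t = 0.30 m/s × 4.47e+04 s = 1.341e+04 m = 13.41 km.

13.4 km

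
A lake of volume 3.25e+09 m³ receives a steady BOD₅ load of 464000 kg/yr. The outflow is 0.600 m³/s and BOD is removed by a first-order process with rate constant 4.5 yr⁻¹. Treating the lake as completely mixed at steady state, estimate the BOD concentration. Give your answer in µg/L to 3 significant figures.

31.7 µg/L

Outflow Q = 0.600 m³/s × 3.156e+07 s/yr = 1.893e+07 m³/yr.
Steady-state CSTR mass balance: W = Q·C + k·V·C, so C = W/(Q + kV).
Q + kV = 1.893e+07 + 4.5·3.25e+09 = 1.464e+10 m³/yr.
C = 464000/1.464e+10 = 3.169e-05 kg/m³ = 0.03169 mg/L = 31.69 µg/L.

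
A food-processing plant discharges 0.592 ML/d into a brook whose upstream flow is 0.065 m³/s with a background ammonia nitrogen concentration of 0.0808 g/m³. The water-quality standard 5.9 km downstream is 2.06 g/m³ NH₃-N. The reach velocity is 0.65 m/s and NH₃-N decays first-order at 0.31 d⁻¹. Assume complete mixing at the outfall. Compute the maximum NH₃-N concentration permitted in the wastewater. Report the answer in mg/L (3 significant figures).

21.6 mg/L

0.592 ML/d = 0.006852 m³/s.
Travel time to the compliance point: t = 5900/0.65 = 9077 s = 0.1051 d; decay factor exp(−0.31·0.1051) = 0.968.
So the concentration just after mixing may be at most 2.06/0.968 = 2.128 mg/L.
Mass balance: 2.128·0.07185 = 0.006852·Cₑ + 0.065·0.0808.
Cₑ = (0.1529 − 0.005252) / 0.006852 = 21.55 mg/L.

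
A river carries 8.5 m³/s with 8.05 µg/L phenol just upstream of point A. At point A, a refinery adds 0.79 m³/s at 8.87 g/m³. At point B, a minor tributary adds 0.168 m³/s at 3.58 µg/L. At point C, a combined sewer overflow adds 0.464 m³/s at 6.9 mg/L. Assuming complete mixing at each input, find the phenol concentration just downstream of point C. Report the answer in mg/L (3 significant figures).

1.04 mg/L

8.05 µg/L = 0.00805 mg/L.
After input A: C = (8.5·0.00805 + 0.79·8.87) / 9.29 = 0.7616 mg/L.
3.58 µg/L = 0.00358 mg/L.
After input B: C = (9.29·0.7616 + 0.168·0.00358) / 9.458 = 0.7482 mg/L.
After input C: C = (9.458·0.7482 + 0.464·6.9) / 9.922 = 1.036 mg/L.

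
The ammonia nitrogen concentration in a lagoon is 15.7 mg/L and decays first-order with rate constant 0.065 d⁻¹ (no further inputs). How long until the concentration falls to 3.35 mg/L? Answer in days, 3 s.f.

23.8 d

t = ln(C₀/C)/k = ln(15.7/3.35)/0.065 = 1.545/0.065 = 23.76 d.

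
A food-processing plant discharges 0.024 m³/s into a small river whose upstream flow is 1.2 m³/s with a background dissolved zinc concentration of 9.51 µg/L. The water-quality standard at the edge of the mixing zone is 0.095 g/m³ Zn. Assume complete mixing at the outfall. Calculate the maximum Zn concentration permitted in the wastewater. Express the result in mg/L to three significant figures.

9.51 µg/L = 0.00951 mg/L.
Mass balance: 0.095·1.224 = 0.024·Cₑ + 1.2·0.00951.
Cₑ = (0.1163 − 0.01141) / 0.024 = 4.369 mg/L.

4.37 mg/L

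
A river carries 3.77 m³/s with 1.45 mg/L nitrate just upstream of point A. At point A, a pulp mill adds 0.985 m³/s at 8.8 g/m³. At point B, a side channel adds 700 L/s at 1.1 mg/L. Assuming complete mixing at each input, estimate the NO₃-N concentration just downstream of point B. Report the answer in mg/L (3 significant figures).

After input A: C = (3.77·1.45 + 0.985·8.8) / 4.755 = 2.973 mg/L.
700 L/s = 0.7 m³/s.
After input B: C = (4.755·2.973 + 0.7·1.1) / 5.455 = 2.732 mg/L.

2.73 mg/L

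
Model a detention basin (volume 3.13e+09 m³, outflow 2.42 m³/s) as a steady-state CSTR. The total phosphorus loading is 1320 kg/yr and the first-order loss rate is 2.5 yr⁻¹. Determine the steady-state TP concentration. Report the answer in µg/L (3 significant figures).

0.167 µg/L

Outflow Q = 2.42 m³/s × 3.156e+07 s/yr = 7.637e+07 m³/yr.
Steady-state CSTR mass balance: W = Q·C + k·V·C, so C = W/(Q + kV).
Q + kV = 7.637e+07 + 2.5·3.13e+09 = 7.901e+09 m³/yr.
C = 1320/7.901e+09 = 1.671e-07 kg/m³ = 0.0001671 mg/L = 0.1671 µg/L.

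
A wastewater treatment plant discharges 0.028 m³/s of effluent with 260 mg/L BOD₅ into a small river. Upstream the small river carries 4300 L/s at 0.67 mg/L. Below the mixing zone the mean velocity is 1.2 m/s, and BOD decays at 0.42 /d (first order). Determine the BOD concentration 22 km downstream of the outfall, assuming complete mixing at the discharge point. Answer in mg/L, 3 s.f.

2.15 mg/L

4300 L/s = 4.3 m³/s.
After complete mixing, C₀ = (0.028·260 + 4.3·0.67) / 4.328 = 2.348 mg/L.
Travel time t = 2.2e+04 m / 1.2 m/s = 1.833e+04 s = 0.2122 d.
C = 2.348·exp(−0.42·0.2122) = 2.348·0.9147 = 2.148 mg/L.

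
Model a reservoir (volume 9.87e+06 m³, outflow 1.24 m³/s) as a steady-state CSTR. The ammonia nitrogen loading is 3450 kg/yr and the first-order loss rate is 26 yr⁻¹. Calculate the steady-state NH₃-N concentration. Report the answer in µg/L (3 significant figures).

Outflow Q = 1.24 m³/s × 3.156e+07 s/yr = 3.913e+07 m³/yr.
Steady-state CSTR mass balance: W = Q·C + k·V·C, so C = W/(Q + kV).
Q + kV = 3.913e+07 + 26·9.87e+06 = 2.958e+08 m³/yr.
C = 3450/2.958e+08 = 1.167e-05 kg/m³ = 0.01167 mg/L = 11.67 µg/L.

11.7 µg/L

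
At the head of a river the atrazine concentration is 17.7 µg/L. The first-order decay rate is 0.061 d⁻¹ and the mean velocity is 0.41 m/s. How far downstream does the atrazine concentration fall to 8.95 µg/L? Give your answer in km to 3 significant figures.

396 km

From C = C₀·e^(−kt), t = ln(C₀/C)/k = ln(17.7/8.95)/0.061 = 0.6819/0.061 = 11.18 d.
Distance = v·t = 0.41 m/s × 9.659e+05 s = 3.96e+05 m = 396 km.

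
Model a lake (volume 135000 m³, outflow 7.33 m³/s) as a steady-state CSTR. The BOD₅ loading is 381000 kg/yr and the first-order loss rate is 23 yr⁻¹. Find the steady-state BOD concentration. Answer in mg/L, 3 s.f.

1.63 mg/L

Outflow Q = 7.33 m³/s × 3.156e+07 s/yr = 2.313e+08 m³/yr.
Steady-state CSTR mass balance: W = Q·C + k·V·C, so C = W/(Q + kV).
Q + kV = 2.313e+08 + 23·135000 = 2.344e+08 m³/yr.
C = 381000/2.344e+08 = 0.001625 kg/m³ = 1.625 mg/L.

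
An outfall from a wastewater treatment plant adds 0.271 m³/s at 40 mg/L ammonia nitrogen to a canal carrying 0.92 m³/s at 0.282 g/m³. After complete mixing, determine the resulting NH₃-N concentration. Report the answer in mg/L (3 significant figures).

Conservation of mass across the mixing zone: C = (0.271·40 + 0.92·0.282) / (0.271 + 0.92) = 11.1/1.191 = 9.319 mg/L.

9.32 mg/L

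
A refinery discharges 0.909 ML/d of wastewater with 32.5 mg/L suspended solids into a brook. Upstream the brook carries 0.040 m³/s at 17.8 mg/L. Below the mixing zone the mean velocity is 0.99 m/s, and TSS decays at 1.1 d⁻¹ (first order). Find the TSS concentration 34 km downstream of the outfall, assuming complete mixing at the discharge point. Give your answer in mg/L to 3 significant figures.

0.909 ML/d = 0.01052 m³/s.
After complete mixing, C₀ = (0.01052·32.5 + 0.04·17.8) / 0.05052 = 20.86 mg/L.
Travel time t = 3.4e+04 m / 0.99 m/s = 3.434e+04 s = 0.3975 d.
C = 20.86·exp(−1.1·0.3975) = 20.86·0.6458 = 13.47 mg/L.

13.5 mg/L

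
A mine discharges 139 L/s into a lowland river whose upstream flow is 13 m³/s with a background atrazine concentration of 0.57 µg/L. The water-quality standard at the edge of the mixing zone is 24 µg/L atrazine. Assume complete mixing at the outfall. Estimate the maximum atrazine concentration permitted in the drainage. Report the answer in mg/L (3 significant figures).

139 L/s = 0.139 m³/s.
0.57 µg/L = 0.00057 mg/L.
24 µg/L = 0.024 mg/L.
Mass balance: 0.024·13.14 = 0.139·Cₑ + 13·0.00057.
Cₑ = (0.3153 − 0.00741) / 0.139 = 2.215 mg/L.

2.22 mg/L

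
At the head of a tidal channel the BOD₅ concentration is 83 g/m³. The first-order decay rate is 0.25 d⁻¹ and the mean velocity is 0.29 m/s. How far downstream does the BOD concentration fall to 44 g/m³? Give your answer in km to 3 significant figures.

From C = C₀·e^(−kt), t = ln(C₀/C)/k = ln(83/44)/0.25 = 0.6347/0.25 = 2.539 d.
Distance = v·t = 0.29 m/s × 2.193e+05 s = 6.361e+04 m = 63.61 km.

63.6 km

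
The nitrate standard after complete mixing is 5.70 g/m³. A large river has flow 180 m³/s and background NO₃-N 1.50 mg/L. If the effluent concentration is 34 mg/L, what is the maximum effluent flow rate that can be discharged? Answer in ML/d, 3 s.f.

2310 ML/d

Mass balance at complete mixing: C_std·(Q_w + Q_r) = Q_w·C_e + Q_r·C_b.
Rearranging, Q_w = Q_r·(C_std − C_b)/(C_e − C_std) = 180·(5.7 − 1.5) / (34 − 5.7) = 26.71 m³/s.
= 2308 ML/d.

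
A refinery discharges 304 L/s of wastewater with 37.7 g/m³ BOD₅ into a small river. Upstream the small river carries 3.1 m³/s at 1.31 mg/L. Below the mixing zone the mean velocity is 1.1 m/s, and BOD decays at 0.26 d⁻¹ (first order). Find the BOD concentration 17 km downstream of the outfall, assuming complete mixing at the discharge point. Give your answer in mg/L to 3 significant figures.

304 L/s = 0.304 m³/s.
After complete mixing, C₀ = (0.304·37.7 + 3.1·1.31) / 3.404 = 4.56 mg/L.
Travel time t = 1.7e+04 m / 1.1 m/s = 1.545e+04 s = 0.1789 d.
C = 4.56·exp(−0.26·0.1789) = 4.56·0.9546 = 4.353 mg/L.

4.35 mg/L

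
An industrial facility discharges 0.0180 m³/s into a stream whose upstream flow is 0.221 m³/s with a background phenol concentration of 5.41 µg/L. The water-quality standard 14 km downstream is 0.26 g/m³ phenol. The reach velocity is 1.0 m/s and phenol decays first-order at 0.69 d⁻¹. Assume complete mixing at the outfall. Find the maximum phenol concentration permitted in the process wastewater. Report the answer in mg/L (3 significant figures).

5.41 µg/L = 0.00541 mg/L.
Travel time to the compliance point: t = 1.4e+04/1.0 = 1.4e+04 s = 0.162 d; decay factor exp(−0.69·0.162) = 0.8942.
So the concentration just after mixing may be at most 0.26/0.8942 = 0.2908 mg/L.
Mass balance: 0.2908·0.239 = 0.018·Cₑ + 0.221·0.00541.
Cₑ = (0.06949 − 0.001196) / 0.018 = 3.794 mg/L.

3.79 mg/L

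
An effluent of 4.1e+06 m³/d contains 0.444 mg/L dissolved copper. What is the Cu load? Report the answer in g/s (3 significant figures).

21.1 g/s

4.1e+06 m³/d = 47.45 m³/s.
Mass flux = Q·C = 47.45 m³/s × 0.444 g/m³ = 21.07 g/s.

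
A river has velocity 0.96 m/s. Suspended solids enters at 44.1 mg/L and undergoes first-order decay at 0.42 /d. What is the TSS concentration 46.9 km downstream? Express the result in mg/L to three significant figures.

Travel time t = 46.9 km / 0.96 m/s = 4.69e+04/0.96 = 4.885e+04 s = 0.5654 d.
First-order decay: C = 44.1·exp(−0.42·0.5654) = 44.1·0.7886 = 34.78 mg/L.

34.8 mg/L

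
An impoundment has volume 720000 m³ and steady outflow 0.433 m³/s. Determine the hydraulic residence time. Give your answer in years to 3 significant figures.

0.0527 yr

Q = 0.433 m³/s × 3.156e+07 s/yr = 1.366e+07 m³/yr.
Hydraulic residence time τ = V/Q = 720000/1.366e+07 = 0.05269 yr.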